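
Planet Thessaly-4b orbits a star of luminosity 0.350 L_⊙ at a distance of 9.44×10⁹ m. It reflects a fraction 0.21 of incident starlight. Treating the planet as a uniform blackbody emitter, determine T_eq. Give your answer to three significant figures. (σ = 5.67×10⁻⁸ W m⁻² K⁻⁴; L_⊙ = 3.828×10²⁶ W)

L = 0.350 × 3.828×10²⁶ = 1.34×10²⁶ W.
Flux: S = L/(4πd²) = 1.34×10²⁶/(4π×(9.44×10⁹)²) = 1.20×10⁵ W m⁻².
Energy balance: absorbed = emitted ⇒ πR²·S(1−A) = 4πR²·σT_eq⁴, so T_eq⁴ = S(1−A)/(4σ).
T_eq = [1.20×10⁵ × 0.79 / (4 × 5.67×10⁻⁸)]^(1/4) = (4.17×10¹¹)^(1/4) = 803 K.

T_eq ≈ 803 K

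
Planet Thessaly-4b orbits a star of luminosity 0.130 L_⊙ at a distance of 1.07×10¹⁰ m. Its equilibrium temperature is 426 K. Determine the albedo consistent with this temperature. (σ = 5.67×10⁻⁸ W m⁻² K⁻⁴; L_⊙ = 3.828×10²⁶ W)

A ≈ 0.78

L = 0.130 × 3.828×10²⁶ = 4.98×10²⁵ W.
Flux: S = L/(4πd²) = 4.98×10²⁵/(4π×(1.07×10¹⁰)²) = 3.46×10⁴ W m⁻².
From T_eq⁴ = S(1−A)/(4σ): 1−A = 4σT_eq⁴/S.
1−A = 4 × 5.67×10⁻⁸ × (426)⁴ / 3.46×10⁴ = 0.216.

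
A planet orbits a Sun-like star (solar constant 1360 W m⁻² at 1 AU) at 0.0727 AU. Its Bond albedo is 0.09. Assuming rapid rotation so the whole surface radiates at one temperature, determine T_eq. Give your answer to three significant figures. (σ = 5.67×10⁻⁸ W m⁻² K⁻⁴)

T_eq ≈ 1010 K

Flux at 0.0727 AU: S = 1360/0.0727² = 2.57×10⁵ W m⁻².
Energy balance: absorbed = emitted ⇒ πR²·S(1−A) = 4πR²·σT_eq⁴, so T_eq⁴ = S(1−A)/(4σ).
T_eq = [2.57×10⁵ × 0.91 / (4 × 5.67×10⁻⁸)]^(1/4) = (1.03×10¹²)^(1/4) = 1010 K.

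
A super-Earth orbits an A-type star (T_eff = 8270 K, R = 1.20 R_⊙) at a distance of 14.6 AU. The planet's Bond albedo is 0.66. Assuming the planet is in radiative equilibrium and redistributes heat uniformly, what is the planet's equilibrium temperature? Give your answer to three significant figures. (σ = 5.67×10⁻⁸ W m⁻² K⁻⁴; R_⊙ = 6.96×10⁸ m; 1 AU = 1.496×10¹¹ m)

T_eq ≈ 87.3 K

R_⋆ = 1.20 × 6.96×10⁸ = 8.35×10⁸ m.
d = 14.6 AU = 2.18×10¹² m.
L = 4πR_⋆²σT_⋆⁴ = 4π(8.35×10⁸)² × 5.67×10⁻⁸ × (8270)⁴ = 2.32×10²⁷ W.
S = L/(4πd²) = 38.8 W m⁻².
Energy balance: absorbed = emitted ⇒ πR²·S(1−A) = 4πR²·σT_eq⁴, so T_eq⁴ = S(1−A)/(4σ).
T_eq = [38.8 × 0.34 / (4 × 5.67×10⁻⁸)]^(1/4) = (5.81×10⁷)^(1/4) = 87.3 K.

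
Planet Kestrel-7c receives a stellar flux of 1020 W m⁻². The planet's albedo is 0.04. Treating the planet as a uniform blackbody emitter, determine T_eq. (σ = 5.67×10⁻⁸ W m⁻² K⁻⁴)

Energy balance: absorbed = emitted ⇒ πR²·S(1−A) = 4πR²·σT_eq⁴, so T_eq⁴ = S(1−A)/(4σ).
T_eq = [1020 × 0.96 / (4 × 5.67×10⁻⁸)]^(1/4) = (4.32×10⁹)^(1/4) = 256 K.

T_eq ≈ 256 K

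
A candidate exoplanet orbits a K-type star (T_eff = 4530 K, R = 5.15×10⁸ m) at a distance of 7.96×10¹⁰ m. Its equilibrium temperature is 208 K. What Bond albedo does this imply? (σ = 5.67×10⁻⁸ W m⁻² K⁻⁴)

A ≈ 0.58

L = 4πR_⋆²σT_⋆⁴ = 4π(5.15×10⁸)² × 5.67×10⁻⁸ × (4530)⁴ = 7.96×10²⁵ W.
S = L/(4πd²) = 999 W m⁻².
From T_eq⁴ = S(1−A)/(4σ): 1−A = 4σT_eq⁴/S.
1−A = 4 × 5.67×10⁻⁸ × (208)⁴ / 999 = 0.425.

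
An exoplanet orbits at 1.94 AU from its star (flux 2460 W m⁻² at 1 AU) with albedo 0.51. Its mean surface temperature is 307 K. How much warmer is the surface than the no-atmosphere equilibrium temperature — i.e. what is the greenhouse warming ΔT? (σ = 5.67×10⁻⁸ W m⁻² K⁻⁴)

ΔT ≈ 113.1 K

S = 2460/1.94² = 653.6 W m⁻².
T_eq = [S(1−A)/(4σ)]^(1/4) = [653.6×0.49/(4×5.67×10⁻⁸)]^(1/4) = 193.9 K.
ΔT = T_surf − T_eq = 307 − 193.9.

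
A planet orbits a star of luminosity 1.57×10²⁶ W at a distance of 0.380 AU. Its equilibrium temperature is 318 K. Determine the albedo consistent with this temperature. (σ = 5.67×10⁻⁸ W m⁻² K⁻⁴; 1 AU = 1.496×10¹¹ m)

A ≈ 0.40

d = 0.380 AU = 5.68×10¹⁰ m.
Flux: S = L/(4πd²) = 1.57×10²⁶/(4π×(5.68×10¹⁰)²) = 3870 W m⁻².
From T_eq⁴ = S(1−A)/(4σ): 1−A = 4σT_eq⁴/S.
1−A = 4 × 5.67×10⁻⁸ × (318)⁴ / 3870 = 0.600.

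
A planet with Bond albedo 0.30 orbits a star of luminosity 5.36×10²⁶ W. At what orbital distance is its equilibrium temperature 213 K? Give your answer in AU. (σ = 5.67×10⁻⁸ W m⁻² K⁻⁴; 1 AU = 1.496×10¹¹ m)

d ≈ 1.69 AU

From T_eq⁴ = L(1−A)/(16πσd²): d = √[L(1−A)/(16πσT_eq⁴)].
d = √[5.36×10²⁶ × 0.70 / (16π × 5.67×10⁻⁸ × (213)⁴)] = 2.53×10¹¹ m = 1.69 AU.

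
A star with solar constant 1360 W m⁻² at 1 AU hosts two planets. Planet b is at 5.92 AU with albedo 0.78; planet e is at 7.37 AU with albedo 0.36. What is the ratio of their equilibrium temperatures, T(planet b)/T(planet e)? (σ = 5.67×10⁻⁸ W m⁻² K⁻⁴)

T_eq = [S₀(1−A)/(4σd²)]^(1/4), so T ∝ (1−A)^(1/4) / √d.
T₁ = [1360×0.22/(4×5.67×10⁻⁸×5.92²)]^(1/4) = 78.33 K.
T₂ = [1360×0.64/(4×5.67×10⁻⁸×7.37²)]^(1/4) = 91.68 K.

T₁/T₂ ≈ 0.854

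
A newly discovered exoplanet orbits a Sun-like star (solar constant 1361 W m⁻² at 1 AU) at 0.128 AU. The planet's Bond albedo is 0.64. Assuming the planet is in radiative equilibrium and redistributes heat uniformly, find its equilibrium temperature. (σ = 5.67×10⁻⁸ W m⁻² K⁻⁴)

T_eq ≈ 603 K

Flux at 0.128 AU: S = 1361/0.128² = 8.31×10⁴ W m⁻².
Energy balance: absorbed = emitted ⇒ πR²·S(1−A) = 4πR²·σT_eq⁴, so T_eq⁴ = S(1−A)/(4σ).
T_eq = [8.31×10⁴ × 0.36 / (4 × 5.67×10⁻⁸)]^(1/4) = (1.32×10¹¹)^(1/4) = 603 K.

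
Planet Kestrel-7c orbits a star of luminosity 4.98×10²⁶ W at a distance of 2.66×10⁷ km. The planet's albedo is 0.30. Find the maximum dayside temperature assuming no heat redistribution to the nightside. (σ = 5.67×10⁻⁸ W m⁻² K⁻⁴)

T_ss ≈ 912 K

d = 2.66×10⁷ km = 2.66×10¹⁰ m.
Flux: S = L/(4πd²) = 4.98×10²⁶/(4π×(2.66×10¹⁰)²) = 5.60×10⁴ W m⁻².
With no redistribution each surface element balances locally: S(1−A) = σT⁴.
T = [5.60×10⁴ × 0.70 / 5.67×10⁻⁸]^(1/4) = (6.91×10¹¹)^(1/4) = 912 K.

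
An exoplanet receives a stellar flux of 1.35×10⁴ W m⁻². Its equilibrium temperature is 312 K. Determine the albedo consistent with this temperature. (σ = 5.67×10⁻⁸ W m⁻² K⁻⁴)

A ≈ 0.84

From T_eq⁴ = S(1−A)/(4σ): 1−A = 4σT_eq⁴/S.
1−A = 4 × 5.67×10⁻⁸ × (312)⁴ / 1.35×10⁴ = 0.159.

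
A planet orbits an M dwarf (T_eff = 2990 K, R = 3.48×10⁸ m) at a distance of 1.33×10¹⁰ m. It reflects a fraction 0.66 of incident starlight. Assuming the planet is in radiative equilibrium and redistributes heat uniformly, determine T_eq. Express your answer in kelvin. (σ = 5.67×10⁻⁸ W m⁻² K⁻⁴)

L = 4πR_⋆²σT_⋆⁴ = 4π(3.48×10⁸)² × 5.67×10⁻⁸ × (2990)⁴ = 6.90×10²⁴ W.
S = L/(4πd²) = 3100 W m⁻².
Energy balance: absorbed = emitted ⇒ πR²·S(1−A) = 4πR²·σT_eq⁴, so T_eq⁴ = S(1−A)/(4σ).
T_eq = [3100 × 0.34 / (4 × 5.67×10⁻⁸)]^(1/4) = (4.65×10⁹)^(1/4) = 261 K.

T_eq ≈ 261 K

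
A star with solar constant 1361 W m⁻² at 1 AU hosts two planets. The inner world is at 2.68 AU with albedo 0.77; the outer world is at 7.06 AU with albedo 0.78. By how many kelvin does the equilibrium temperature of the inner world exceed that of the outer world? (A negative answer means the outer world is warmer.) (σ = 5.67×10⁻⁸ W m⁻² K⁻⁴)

ΔT ≈ 46.0 K

T_eq = [S₀(1−A)/(4σd²)]^(1/4), so T ∝ (1−A)^(1/4) / √d.
T₁ = [1361×0.23/(4×5.67×10⁻⁸×2.68²)]^(1/4) = 117.74 K.
T₂ = [1361×0.22/(4×5.67×10⁻⁸×7.06²)]^(1/4) = 71.74 K.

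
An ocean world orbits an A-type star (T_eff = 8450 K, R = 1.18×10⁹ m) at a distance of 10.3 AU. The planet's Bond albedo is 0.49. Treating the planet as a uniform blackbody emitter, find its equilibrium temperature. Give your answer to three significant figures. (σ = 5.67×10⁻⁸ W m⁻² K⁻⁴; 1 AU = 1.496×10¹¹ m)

T_eq ≈ 140 K

d = 10.3 AU = 1.54×10¹² m.
L = 4πR_⋆²σT_⋆⁴ = 4π(1.18×10⁹)² × 5.67×10⁻⁸ × (8450)⁴ = 5.06×10²⁷ W.
S = L/(4πd²) = 170 W m⁻².
Energy balance: absorbed = emitted ⇒ πR²·S(1−A) = 4πR²·σT_eq⁴, so T_eq⁴ = S(1−A)/(4σ).
T_eq = [170 × 0.51 / (4 × 5.67×10⁻⁸)]^(1/4) = (3.81×10⁸)^(1/4) = 140 K.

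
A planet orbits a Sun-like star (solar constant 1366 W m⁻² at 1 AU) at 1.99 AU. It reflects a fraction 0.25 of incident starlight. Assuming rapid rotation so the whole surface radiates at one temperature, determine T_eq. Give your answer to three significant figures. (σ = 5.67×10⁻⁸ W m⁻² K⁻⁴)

Flux at 1.99 AU: S = 1366/1.99² = 345 W m⁻².
Energy balance: absorbed = emitted ⇒ πR²·S(1−A) = 4πR²·σT_eq⁴, so T_eq⁴ = S(1−A)/(4σ).
T_eq = [345 × 0.75 / (4 × 5.67×10⁻⁸)]^(1/4) = (1.14×10⁹)^(1/4) = 184 K.

T_eq ≈ 184 K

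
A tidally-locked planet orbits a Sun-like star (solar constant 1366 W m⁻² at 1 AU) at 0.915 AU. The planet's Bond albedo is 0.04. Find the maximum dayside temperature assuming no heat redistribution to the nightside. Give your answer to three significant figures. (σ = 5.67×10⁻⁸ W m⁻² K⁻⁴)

Flux at 0.915 AU: S = 1366/0.915² = 1630 W m⁻².
With no redistribution each surface element balances locally: S(1−A) = σT⁴.
T = [1630 × 0.96 / 5.67×10⁻⁸]^(1/4) = (2.76×10¹⁰)^(1/4) = 408 K.

T_ss ≈ 408 K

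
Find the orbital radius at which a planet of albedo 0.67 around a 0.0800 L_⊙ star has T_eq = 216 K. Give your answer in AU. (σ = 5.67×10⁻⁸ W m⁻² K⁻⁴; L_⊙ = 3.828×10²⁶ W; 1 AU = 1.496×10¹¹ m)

L = 0.0800 × 3.828×10²⁶ = 3.06×10²⁵ W.
From T_eq⁴ = L(1−A)/(16πσd²): d = √[L(1−A)/(16πσT_eq⁴)].
d = √[3.06×10²⁵ × 0.33 / (16π × 5.67×10⁻⁸ × (216)⁴)] = 4.04×10¹⁰ m = 0.270 AU.

d ≈ 0.270 AU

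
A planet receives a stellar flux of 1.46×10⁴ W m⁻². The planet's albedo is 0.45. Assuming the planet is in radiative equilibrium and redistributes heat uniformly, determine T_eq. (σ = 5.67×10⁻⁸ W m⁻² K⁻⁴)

Energy balance: absorbed = emitted ⇒ πR²·S(1−A) = 4πR²·σT_eq⁴, so T_eq⁴ = S(1−A)/(4σ).
T_eq = [1.46×10⁴ × 0.55 / (4 × 5.67×10⁻⁸)]^(1/4) = (3.54×10¹⁰)^(1/4) = 434 K.

T_eq ≈ 434 K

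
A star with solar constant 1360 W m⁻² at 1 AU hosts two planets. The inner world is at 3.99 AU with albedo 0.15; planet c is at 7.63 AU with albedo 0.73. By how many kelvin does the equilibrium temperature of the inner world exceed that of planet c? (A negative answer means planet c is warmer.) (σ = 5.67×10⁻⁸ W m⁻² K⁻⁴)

ΔT ≈ 61.1 K

T_eq = [S₀(1−A)/(4σd²)]^(1/4), so T ∝ (1−A)^(1/4) / √d.
T₁ = [1360×0.85/(4×5.67×10⁻⁸×3.99²)]^(1/4) = 133.76 K.
T₂ = [1360×0.27/(4×5.67×10⁻⁸×7.63²)]^(1/4) = 72.62 K.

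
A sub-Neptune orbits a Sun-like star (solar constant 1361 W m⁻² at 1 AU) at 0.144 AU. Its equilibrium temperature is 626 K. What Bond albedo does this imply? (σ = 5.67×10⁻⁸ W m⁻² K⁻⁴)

Flux at 0.144 AU: S = 1361/0.144² = 6.56×10⁴ W m⁻².
From T_eq⁴ = S(1−A)/(4σ): 1−A = 4σT_eq⁴/S.
1−A = 4 × 5.67×10⁻⁸ × (626)⁴ / 6.56×10⁴ = 0.531.

A ≈ 0.47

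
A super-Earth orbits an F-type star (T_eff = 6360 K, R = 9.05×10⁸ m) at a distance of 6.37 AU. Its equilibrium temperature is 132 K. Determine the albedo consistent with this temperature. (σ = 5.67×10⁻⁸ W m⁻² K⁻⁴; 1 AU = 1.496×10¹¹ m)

d = 6.37 AU = 9.53×10¹¹ m.
L = 4πR_⋆²σT_⋆⁴ = 4π(9.05×10⁸)² × 5.67×10⁻⁸ × (6360)⁴ = 9.55×10²⁶ W.
S = L/(4πd²) = 83.7 W m⁻².
From T_eq⁴ = S(1−A)/(4σ): 1−A = 4σT_eq⁴/S.
1−A = 4 × 5.67×10⁻⁸ × (132)⁴ / 83.7 = 0.823.

A ≈ 0.18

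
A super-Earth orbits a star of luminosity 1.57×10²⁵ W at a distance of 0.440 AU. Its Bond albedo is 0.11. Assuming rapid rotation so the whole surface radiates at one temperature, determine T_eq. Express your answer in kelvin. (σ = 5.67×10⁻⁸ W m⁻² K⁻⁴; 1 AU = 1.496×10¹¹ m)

T_eq ≈ 183 K

d = 0.440 AU = 6.58×10¹⁰ m.
Flux: S = L/(4πd²) = 1.57×10²⁵/(4π×(6.58×10¹⁰)²) = 288 W m⁻².
Energy balance: absorbed = emitted ⇒ πR²·S(1−A) = 4πR²·σT_eq⁴, so T_eq⁴ = S(1−A)/(4σ).
T_eq = [288 × 0.89 / (4 × 5.67×10⁻⁸)]^(1/4) = (1.13×10⁹)^(1/4) = 183 K.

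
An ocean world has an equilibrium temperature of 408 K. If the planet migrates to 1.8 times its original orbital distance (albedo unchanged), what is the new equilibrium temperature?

T_eq ∝ L^(1/4) · d^(−1/2).
T′ = 408 / 1.8^(1/2) = 304 K.

T_eq ≈ 304 K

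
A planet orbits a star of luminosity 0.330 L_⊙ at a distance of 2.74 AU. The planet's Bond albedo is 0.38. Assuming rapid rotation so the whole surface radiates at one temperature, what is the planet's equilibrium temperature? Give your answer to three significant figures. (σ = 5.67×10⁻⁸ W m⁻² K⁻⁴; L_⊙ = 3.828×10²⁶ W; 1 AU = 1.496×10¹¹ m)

T_eq ≈ 113 K

d = 2.74 AU = 4.10×10¹¹ m.
L = 0.330 × 3.828×10²⁶ = 1.26×10²⁶ W.
Flux: S = L/(4πd²) = 1.26×10²⁶/(4π×(4.10×10¹¹)²) = 59.8 W m⁻².
Energy balance: absorbed = emitted ⇒ πR²·S(1−A) = 4πR²·σT_eq⁴, so T_eq⁴ = S(1−A)/(4σ).
T_eq = [59.8 × 0.62 / (4 × 5.67×10⁻⁸)]^(1/4) = (1.64×10⁸)^(1/4) = 113 K.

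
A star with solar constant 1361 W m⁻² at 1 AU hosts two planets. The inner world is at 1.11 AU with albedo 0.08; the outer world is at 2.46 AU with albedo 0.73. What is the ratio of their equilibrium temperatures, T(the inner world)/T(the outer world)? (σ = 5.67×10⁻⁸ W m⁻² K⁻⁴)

T_eq = [S₀(1−A)/(4σd²)]^(1/4), so T ∝ (1−A)^(1/4) / √d.
T₁ = [1361×0.92/(4×5.67×10⁻⁸×1.11²)]^(1/4) = 258.73 K.
T₂ = [1361×0.27/(4×5.67×10⁻⁸×2.46²)]^(1/4) = 127.92 K.

T₁/T₂ ≈ 2.023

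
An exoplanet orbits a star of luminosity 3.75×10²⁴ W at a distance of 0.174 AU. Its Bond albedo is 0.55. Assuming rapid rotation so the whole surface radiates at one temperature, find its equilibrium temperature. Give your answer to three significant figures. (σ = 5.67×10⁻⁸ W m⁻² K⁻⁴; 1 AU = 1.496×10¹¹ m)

T_eq ≈ 172 K

d = 0.174 AU = 2.60×10¹⁰ m.
Flux: S = L/(4πd²) = 3.75×10²⁴/(4π×(2.60×10¹⁰)²) = 440 W m⁻².
Energy balance: absorbed = emitted ⇒ πR²·S(1−A) = 4πR²·σT_eq⁴, so T_eq⁴ = S(1−A)/(4σ).
T_eq = [440 × 0.45 / (4 × 5.67×10⁻⁸)]^(1/4) = (8.74×10⁸)^(1/4) = 172 K.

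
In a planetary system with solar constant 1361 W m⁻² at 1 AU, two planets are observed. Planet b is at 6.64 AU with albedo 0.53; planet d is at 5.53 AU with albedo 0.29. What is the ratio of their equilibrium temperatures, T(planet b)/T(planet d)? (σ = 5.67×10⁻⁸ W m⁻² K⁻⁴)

T_eq = [S₀(1−A)/(4σd²)]^(1/4), so T ∝ (1−A)^(1/4) / √d.
T₁ = [1361×0.47/(4×5.67×10⁻⁸×6.64²)]^(1/4) = 89.43 K.
T₂ = [1361×0.71/(4×5.67×10⁻⁸×5.53²)]^(1/4) = 108.64 K.

T₁/T₂ ≈ 0.823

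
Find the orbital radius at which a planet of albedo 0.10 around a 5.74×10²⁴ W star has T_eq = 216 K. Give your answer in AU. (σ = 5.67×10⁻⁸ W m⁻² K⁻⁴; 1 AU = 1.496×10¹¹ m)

d ≈ 0.193 AU

From T_eq⁴ = L(1−A)/(16πσd²): d = √[L(1−A)/(16πσT_eq⁴)].
d = √[5.74×10²⁴ × 0.90 / (16π × 5.67×10⁻⁸ × (216)⁴)] = 2.89×10¹⁰ m = 0.193 AU.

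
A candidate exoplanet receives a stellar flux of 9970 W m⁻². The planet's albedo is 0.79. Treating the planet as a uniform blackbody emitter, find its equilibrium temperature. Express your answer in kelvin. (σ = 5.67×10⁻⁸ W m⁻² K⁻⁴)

T_eq ≈ 310 K

Energy balance: absorbed = emitted ⇒ πR²·S(1−A) = 4πR²·σT_eq⁴, so T_eq⁴ = S(1−A)/(4σ).
T_eq = [9970 × 0.21 / (4 × 5.67×10⁻⁸)]^(1/4) = (9.23×10⁹)^(1/4) = 310 K.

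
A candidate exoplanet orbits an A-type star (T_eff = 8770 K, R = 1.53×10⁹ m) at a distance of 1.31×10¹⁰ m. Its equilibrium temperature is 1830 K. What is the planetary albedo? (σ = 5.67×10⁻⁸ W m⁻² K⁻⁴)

L = 4πR_⋆²σT_⋆⁴ = 4π(1.53×10⁹)² × 5.67×10⁻⁸ × (8770)⁴ = 9.87×10²⁷ W.
S = L/(4πd²) = 4.58×10⁶ W m⁻².
From T_eq⁴ = S(1−A)/(4σ): 1−A = 4σT_eq⁴/S.
1−A = 4 × 5.67×10⁻⁸ × (1830)⁴ / 4.58×10⁶ = 0.556.

A ≈ 0.44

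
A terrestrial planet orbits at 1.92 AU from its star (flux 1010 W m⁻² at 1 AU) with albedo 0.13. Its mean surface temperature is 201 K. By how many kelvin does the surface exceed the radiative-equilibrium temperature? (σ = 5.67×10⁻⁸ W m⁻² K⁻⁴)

ΔT ≈ 20.9 K

S = 1010/1.92² = 274.0 W m⁻².
T_eq = [S(1−A)/(4σ)]^(1/4) = [274.0×0.87/(4×5.67×10⁻⁸)]^(1/4) = 180.1 K.
ΔT = T_surf − T_eq = 201 − 180.1.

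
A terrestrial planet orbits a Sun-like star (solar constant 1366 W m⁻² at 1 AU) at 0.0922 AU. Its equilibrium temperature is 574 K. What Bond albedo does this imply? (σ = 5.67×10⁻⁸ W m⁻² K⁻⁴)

A ≈ 0.85

Flux at 0.0922 AU: S = 1366/0.0922² = 1.61×10⁵ W m⁻².
From T_eq⁴ = S(1−A)/(4σ): 1−A = 4σT_eq⁴/S.
1−A = 4 × 5.67×10⁻⁸ × (574)⁴ / 1.61×10⁵ = 0.153.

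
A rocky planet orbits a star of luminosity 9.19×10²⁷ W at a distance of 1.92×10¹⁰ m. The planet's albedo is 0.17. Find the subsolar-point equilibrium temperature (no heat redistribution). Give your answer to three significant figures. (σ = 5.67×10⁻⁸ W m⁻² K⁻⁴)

Flux: S = L/(4πd²) = 9.19×10²⁷/(4π×(1.92×10¹⁰)²) = 1.98×10⁶ W m⁻².
At the subsolar point the surface absorbs S(1−A) and emits σT⁴ per unit area — no factor of 4, since only the local patch is in balance.
T = [1.98×10⁶ × 0.83 / 5.67×10⁻⁸]^(1/4) = (2.90×10¹³)^(1/4) = 2320 K.

T_ss ≈ 2320 K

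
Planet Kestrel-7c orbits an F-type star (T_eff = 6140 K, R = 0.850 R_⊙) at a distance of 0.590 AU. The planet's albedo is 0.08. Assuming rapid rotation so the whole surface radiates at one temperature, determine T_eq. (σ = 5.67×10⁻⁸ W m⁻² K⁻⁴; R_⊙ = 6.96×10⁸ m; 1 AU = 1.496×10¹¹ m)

T_eq ≈ 348 K

R_⋆ = 0.850 × 6.96×10⁸ = 5.92×10⁸ m.
d = 0.590 AU = 8.83×10¹⁰ m.
L = 4πR_⋆²σT_⋆⁴ = 4π(5.92×10⁸)² × 5.67×10⁻⁸ × (6140)⁴ = 3.54×10²⁶ W.
S = L/(4πd²) = 3620 W m⁻².
Energy balance: absorbed = emitted ⇒ πR²·S(1−A) = 4πR²·σT_eq⁴, so T_eq⁴ = S(1−A)/(4σ).
T_eq = [3620 × 0.92 / (4 × 5.67×10⁻⁸)]^(1/4) = (1.47×10¹⁰)^(1/4) = 348 K.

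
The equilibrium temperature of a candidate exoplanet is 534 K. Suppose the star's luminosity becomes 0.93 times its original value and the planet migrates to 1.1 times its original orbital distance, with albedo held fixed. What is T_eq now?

T_eq ∝ L^(1/4) · d^(−1/2).
T′ = 534 × 0.93^(1/4) / 1.1^(1/2) = 500 K.

T_eq ≈ 500 K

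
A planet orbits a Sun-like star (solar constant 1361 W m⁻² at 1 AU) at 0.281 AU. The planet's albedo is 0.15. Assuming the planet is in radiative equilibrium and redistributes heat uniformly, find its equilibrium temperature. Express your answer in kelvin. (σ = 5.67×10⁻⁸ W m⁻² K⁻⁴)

Flux at 0.281 AU: S = 1361/0.281² = 1.72×10⁴ W m⁻².
Energy balance: absorbed = emitted ⇒ πR²·S(1−A) = 4πR²·σT_eq⁴, so T_eq⁴ = S(1−A)/(4σ).
T_eq = [1.72×10⁴ × 0.85 / (4 × 5.67×10⁻⁸)]^(1/4) = (6.46×10¹⁰)^(1/4) = 504 K.

T_eq ≈ 504 K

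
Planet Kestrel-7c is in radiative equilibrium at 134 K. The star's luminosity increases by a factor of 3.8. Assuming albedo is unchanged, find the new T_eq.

T_eq ≈ 187 K

T_eq ∝ L^(1/4) · d^(−1/2).
T′ = 134 × 3.8^(1/4) = 187 K.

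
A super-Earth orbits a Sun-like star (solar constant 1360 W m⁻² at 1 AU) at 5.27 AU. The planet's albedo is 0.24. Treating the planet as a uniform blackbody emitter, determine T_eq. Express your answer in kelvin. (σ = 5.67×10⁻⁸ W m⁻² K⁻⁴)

T_eq ≈ 113 K

Flux at 5.27 AU: S = 1360/5.27² = 49.0 W m⁻².
Energy balance: absorbed = emitted ⇒ πR²·S(1−A) = 4πR²·σT_eq⁴, so T_eq⁴ = S(1−A)/(4σ).
T_eq = [49.0 × 0.76 / (4 × 5.67×10⁻⁸)]^(1/4) = (1.64×10⁸)^(1/4) = 113 K.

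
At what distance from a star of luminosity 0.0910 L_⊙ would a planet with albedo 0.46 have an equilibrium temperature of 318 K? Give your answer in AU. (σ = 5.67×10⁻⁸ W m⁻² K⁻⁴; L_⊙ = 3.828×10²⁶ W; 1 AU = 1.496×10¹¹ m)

d ≈ 0.170 AU

L = 0.0910 × 3.828×10²⁶ = 3.48×10²⁵ W.
From T_eq⁴ = L(1−A)/(16πσd²): d = √[L(1−A)/(16πσT_eq⁴)].
d = √[3.48×10²⁵ × 0.54 / (16π × 5.67×10⁻⁸ × (318)⁴)] = 2.54×10¹⁰ m = 0.170 AU.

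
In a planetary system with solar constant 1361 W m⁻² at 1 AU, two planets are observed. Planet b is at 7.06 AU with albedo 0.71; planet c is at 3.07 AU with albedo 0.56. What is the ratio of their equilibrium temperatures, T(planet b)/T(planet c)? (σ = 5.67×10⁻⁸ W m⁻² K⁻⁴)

T₁/T₂ ≈ 0.594

T_eq = [S₀(1−A)/(4σd²)]^(1/4), so T ∝ (1−A)^(1/4) / √d.
T₁ = [1361×0.29/(4×5.67×10⁻⁸×7.06²)]^(1/4) = 76.87 K.
T₂ = [1361×0.44/(4×5.67×10⁻⁸×3.07²)]^(1/4) = 129.37 K.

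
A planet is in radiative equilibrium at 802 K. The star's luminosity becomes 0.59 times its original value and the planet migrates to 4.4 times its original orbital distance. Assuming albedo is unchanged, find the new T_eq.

T_eq ∝ L^(1/4) · d^(−1/2).
T′ = 802 × 0.59^(1/4) / 4.4^(1/2) = 335 K.

T_eq ≈ 335 K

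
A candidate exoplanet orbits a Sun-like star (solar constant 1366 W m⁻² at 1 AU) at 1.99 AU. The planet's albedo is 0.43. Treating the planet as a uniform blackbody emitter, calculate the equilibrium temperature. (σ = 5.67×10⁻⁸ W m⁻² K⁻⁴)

T_eq ≈ 172 K

Flux at 1.99 AU: S = 1366/1.99² = 345 W m⁻².
Energy balance: absorbed = emitted ⇒ πR²·S(1−A) = 4πR²·σT_eq⁴, so T_eq⁴ = S(1−A)/(4σ).
T_eq = [345 × 0.57 / (4 × 5.67×10⁻⁸)]^(1/4) = (8.67×10⁸)^(1/4) = 172 K.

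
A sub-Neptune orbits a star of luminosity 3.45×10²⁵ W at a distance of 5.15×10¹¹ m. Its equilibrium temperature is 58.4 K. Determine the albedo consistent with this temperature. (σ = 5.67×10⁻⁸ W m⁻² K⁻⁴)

A ≈ 0.75

Flux: S = L/(4πd²) = 3.45×10²⁵/(4π×(5.15×10¹¹)²) = 10.4 W m⁻².
From T_eq⁴ = S(1−A)/(4σ): 1−A = 4σT_eq⁴/S.
1−A = 4 × 5.67×10⁻⁸ × (58.4)⁴ / 10.4 = 0.255.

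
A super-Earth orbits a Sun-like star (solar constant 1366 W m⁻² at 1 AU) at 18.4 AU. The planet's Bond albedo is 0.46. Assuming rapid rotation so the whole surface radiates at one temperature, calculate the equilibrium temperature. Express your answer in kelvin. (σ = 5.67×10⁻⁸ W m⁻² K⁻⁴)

T_eq ≈ 55.7 K

Flux at 18.4 AU: S = 1366/18.4² = 4.03 W m⁻².
Energy balance: absorbed = emitted ⇒ πR²·S(1−A) = 4πR²·σT_eq⁴, so T_eq⁴ = S(1−A)/(4σ).
T_eq = [4.03 × 0.54 / (4 × 5.67×10⁻⁸)]^(1/4) = (9.61×10⁶)^(1/4) = 55.7 K.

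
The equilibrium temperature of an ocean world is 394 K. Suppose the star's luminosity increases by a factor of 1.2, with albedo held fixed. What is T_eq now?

T_eq ∝ L^(1/4) · d^(−1/2).
T′ = 394 × 1.2^(1/4) = 412 K.

T_eq ≈ 412 K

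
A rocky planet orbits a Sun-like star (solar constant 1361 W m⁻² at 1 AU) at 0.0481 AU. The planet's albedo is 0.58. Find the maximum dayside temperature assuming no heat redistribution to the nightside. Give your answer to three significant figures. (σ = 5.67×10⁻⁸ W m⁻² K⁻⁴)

T_ss ≈ 1440 K

Flux at 0.0481 AU: S = 1361/0.0481² = 5.88×10⁵ W m⁻².
With no redistribution each surface element balances locally: S(1−A) = σT⁴.
T = [5.88×10⁵ × 0.42 / 5.67×10⁻⁸]^(1/4) = (4.36×10¹²)^(1/4) = 1440 K.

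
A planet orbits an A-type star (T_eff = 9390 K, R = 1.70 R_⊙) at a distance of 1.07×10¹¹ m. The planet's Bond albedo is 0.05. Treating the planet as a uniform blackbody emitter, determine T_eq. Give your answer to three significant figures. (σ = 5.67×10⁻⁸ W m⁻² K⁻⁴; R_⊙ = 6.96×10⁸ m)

T_eq ≈ 689 K

R_⋆ = 1.70 × 6.96×10⁸ = 1.18×10⁹ m.
L = 4πR_⋆²σT_⋆⁴ = 4π(1.18×10⁹)² × 5.67×10⁻⁸ × (9390)⁴ = 7.75×10²⁷ W.
S = L/(4πd²) = 5.39×10⁴ W m⁻².
Energy balance: absorbed = emitted ⇒ πR²·S(1−A) = 4πR²·σT_eq⁴, so T_eq⁴ = S(1−A)/(4σ).
T_eq = [5.39×10⁴ × 0.95 / (4 × 5.67×10⁻⁸)]^(1/4) = (2.26×10¹¹)^(1/4) = 689 K.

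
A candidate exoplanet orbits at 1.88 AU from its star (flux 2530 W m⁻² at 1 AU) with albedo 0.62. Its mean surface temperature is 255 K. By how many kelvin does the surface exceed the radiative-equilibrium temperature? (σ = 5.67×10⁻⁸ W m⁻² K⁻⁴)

ΔT ≈ 68.9 K

S = 2530/1.88² = 715.8 W m⁻².
T_eq = [S(1−A)/(4σ)]^(1/4) = [715.8×0.38/(4×5.67×10⁻⁸)]^(1/4) = 186.1 K.
ΔT = T_surf − T_eq = 255 − 186.1.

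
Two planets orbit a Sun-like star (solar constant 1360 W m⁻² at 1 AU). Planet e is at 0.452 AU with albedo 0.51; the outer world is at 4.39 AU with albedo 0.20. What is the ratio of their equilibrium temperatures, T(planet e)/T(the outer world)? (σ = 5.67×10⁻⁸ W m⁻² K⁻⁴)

T_eq = [S₀(1−A)/(4σd²)]^(1/4), so T ∝ (1−A)^(1/4) / √d.
T₁ = [1360×0.49/(4×5.67×10⁻⁸×0.452²)]^(1/4) = 346.30 K.
T₂ = [1360×0.80/(4×5.67×10⁻⁸×4.39²)]^(1/4) = 125.61 K.

T₁/T₂ ≈ 2.757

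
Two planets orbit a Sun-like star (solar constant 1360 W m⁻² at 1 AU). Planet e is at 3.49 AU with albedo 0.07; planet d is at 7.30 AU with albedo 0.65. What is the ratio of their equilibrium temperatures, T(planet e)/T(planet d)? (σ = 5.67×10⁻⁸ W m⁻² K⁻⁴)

T₁/T₂ ≈ 1.847

T_eq = [S₀(1−A)/(4σd²)]^(1/4), so T ∝ (1−A)^(1/4) / √d.
T₁ = [1360×0.93/(4×5.67×10⁻⁸×3.49²)]^(1/4) = 146.28 K.
T₂ = [1360×0.35/(4×5.67×10⁻⁸×7.30²)]^(1/4) = 79.22 K.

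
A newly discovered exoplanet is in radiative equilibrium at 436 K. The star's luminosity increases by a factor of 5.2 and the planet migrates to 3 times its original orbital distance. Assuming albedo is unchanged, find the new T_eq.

T_eq ≈ 380 K

T_eq ∝ L^(1/4) · d^(−1/2).
T′ = 436 × 5.2^(1/4) / 3^(1/2) = 380 K.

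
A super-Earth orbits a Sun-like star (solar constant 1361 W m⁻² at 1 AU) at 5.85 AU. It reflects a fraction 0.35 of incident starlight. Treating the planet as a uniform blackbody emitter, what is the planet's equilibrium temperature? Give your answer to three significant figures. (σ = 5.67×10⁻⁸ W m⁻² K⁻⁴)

Flux at 5.85 AU: S = 1361/5.85² = 39.8 W m⁻².
Energy balance: absorbed = emitted ⇒ πR²·S(1−A) = 4πR²·σT_eq⁴, so T_eq⁴ = S(1−A)/(4σ).
T_eq = [39.8 × 0.65 / (4 × 5.67×10⁻⁸)]^(1/4) = (1.14×10⁸)^(1/4) = 103 K.

T_eq ≈ 103 K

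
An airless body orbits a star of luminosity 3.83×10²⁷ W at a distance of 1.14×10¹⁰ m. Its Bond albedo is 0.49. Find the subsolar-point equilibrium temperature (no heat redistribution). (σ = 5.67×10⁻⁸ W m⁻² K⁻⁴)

T_ss ≈ 2140 K

Flux: S = L/(4πd²) = 3.83×10²⁷/(4π×(1.14×10¹⁰)²) = 2.35×10⁶ W m⁻².
At the subsolar point the surface absorbs S(1−A) and emits σT⁴ per unit area — no factor of 4, since only the local patch is in balance.
T = [2.35×10⁶ × 0.51 / 5.67×10⁻⁸]^(1/4) = (2.11×10¹³)^(1/4) = 2140 K.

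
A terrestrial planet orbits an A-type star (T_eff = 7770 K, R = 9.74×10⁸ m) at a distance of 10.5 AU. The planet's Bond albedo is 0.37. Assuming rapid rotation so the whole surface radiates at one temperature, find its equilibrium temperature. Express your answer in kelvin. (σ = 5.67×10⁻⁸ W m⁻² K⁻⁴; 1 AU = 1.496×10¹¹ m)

d = 10.5 AU = 1.57×10¹² m.
L = 4πR_⋆²σT_⋆⁴ = 4π(9.74×10⁸)² × 5.67×10⁻⁸ × (7770)⁴ = 2.46×10²⁷ W.
S = L/(4πd²) = 79.5 W m⁻².
Energy balance: absorbed = emitted ⇒ πR²·S(1−A) = 4πR²·σT_eq⁴, so T_eq⁴ = S(1−A)/(4σ).
T_eq = [79.5 × 0.63 / (4 × 5.67×10⁻⁸)]^(1/4) = (2.21×10⁸)^(1/4) = 122 K.

T_eq ≈ 122 K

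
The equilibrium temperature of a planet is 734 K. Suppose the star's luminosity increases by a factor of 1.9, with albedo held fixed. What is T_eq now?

T_eq ∝ L^(1/4) · d^(−1/2).
T′ = 734 × 1.9^(1/4) = 862 K.

T_eq ≈ 862 K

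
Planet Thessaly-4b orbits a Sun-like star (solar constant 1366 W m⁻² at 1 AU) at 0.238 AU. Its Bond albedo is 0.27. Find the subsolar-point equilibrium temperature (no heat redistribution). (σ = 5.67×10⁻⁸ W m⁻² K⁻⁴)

Flux at 0.238 AU: S = 1366/0.238² = 2.41×10⁴ W m⁻².
At the subsolar point the surface absorbs S(1−A) and emits σT⁴ per unit area — no factor of 4, since only the local patch is in balance.
T = [2.41×10⁴ × 0.73 / 5.67×10⁻⁸]^(1/4) = (3.10×10¹¹)^(1/4) = 746 K.

T_ss ≈ 746 K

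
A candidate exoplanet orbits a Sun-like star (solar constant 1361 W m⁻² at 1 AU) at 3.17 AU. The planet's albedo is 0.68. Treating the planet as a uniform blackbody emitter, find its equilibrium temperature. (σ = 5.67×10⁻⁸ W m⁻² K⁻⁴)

T_eq ≈ 118 K

Flux at 3.17 AU: S = 1361/3.17² = 135 W m⁻².
Energy balance: absorbed = emitted ⇒ πR²·S(1−A) = 4πR²·σT_eq⁴, so T_eq⁴ = S(1−A)/(4σ).
T_eq = [135 × 0.32 / (4 × 5.67×10⁻⁸)]^(1/4) = (1.91×10⁸)^(1/4) = 118 K.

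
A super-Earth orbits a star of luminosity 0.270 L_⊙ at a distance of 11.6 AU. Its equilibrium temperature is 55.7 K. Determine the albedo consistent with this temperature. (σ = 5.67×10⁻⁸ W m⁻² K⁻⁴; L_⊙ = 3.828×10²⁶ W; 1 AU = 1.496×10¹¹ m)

A ≈ 0.20

d = 11.6 AU = 1.74×10¹² m.
L = 0.270 × 3.828×10²⁶ = 1.03×10²⁶ W.
Flux: S = L/(4πd²) = 1.03×10²⁶/(4π×(1.74×10¹²)²) = 2.73 W m⁻².
From T_eq⁴ = S(1−A)/(4σ): 1−A = 4σT_eq⁴/S.
1−A = 4 × 5.67×10⁻⁸ × (55.7)⁴ / 2.73 = 0.799.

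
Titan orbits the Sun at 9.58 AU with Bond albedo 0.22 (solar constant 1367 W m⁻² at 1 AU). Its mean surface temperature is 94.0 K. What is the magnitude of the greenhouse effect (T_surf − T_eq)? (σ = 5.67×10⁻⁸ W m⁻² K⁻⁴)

S = 1367/9.58² = 14.89 W m⁻².
T_eq = [S(1−A)/(4σ)]^(1/4) = [14.89×0.78/(4×5.67×10⁻⁸)]^(1/4) = 84.6 K.
ΔT = T_surf − T_eq = 94 − 84.6.

ΔT ≈ 9.4 K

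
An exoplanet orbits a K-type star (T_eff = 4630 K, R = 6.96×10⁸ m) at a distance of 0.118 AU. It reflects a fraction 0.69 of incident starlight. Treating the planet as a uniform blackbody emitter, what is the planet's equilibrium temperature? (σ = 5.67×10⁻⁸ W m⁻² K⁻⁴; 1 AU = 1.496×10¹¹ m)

T_eq ≈ 485 K

d = 0.118 AU = 1.77×10¹⁰ m.
L = 4πR_⋆²σT_⋆⁴ = 4π(6.96×10⁸)² × 5.67×10⁻⁸ × (4630)⁴ = 1.59×10²⁶ W.
S = L/(4πd²) = 4.05×10⁴ W m⁻².
Energy balance: absorbed = emitted ⇒ πR²·S(1−A) = 4πR²·σT_eq⁴, so T_eq⁴ = S(1−A)/(4σ).
T_eq = [4.05×10⁴ × 0.31 / (4 × 5.67×10⁻⁸)]^(1/4) = (5.54×10¹⁰)^(1/4) = 485 K.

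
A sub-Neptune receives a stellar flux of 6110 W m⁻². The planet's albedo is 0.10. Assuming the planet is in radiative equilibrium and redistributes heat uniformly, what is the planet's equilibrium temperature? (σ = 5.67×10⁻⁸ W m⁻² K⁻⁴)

T_eq ≈ 395 K

Energy balance: absorbed = emitted ⇒ πR²·S(1−A) = 4πR²·σT_eq⁴, so T_eq⁴ = S(1−A)/(4σ).
T_eq = [6110 × 0.90 / (4 × 5.67×10⁻⁸)]^(1/4) = (2.42×10¹⁰)^(1/4) = 395 K.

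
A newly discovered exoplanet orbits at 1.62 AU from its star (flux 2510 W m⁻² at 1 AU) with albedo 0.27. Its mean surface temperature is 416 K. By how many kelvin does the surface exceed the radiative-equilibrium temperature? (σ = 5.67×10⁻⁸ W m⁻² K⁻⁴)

S = 2510/1.62² = 956.4 W m⁻².
T_eq = [S(1−A)/(4σ)]^(1/4) = [956.4×0.73/(4×5.67×10⁻⁸)]^(1/4) = 235.5 K.
ΔT = T_surf − T_eq = 416 − 235.5.

ΔT ≈ 180.5 K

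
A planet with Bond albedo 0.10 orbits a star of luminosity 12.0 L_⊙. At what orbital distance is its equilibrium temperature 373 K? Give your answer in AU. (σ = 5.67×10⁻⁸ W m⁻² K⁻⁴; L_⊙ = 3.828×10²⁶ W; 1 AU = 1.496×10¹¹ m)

L = 12.0 × 3.828×10²⁶ = 4.59×10²⁷ W.
From T_eq⁴ = L(1−A)/(16πσd²): d = √[L(1−A)/(16πσT_eq⁴)].
d = √[4.59×10²⁷ × 0.90 / (16π × 5.67×10⁻⁸ × (373)⁴)] = 2.74×10¹¹ m = 1.83 AU.

d ≈ 1.83 AU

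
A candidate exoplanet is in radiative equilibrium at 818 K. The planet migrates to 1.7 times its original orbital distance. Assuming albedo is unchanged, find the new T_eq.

T_eq ≈ 627 K

T_eq ∝ L^(1/4) · d^(−1/2).
T′ = 818 / 1.7^(1/2) = 627 K.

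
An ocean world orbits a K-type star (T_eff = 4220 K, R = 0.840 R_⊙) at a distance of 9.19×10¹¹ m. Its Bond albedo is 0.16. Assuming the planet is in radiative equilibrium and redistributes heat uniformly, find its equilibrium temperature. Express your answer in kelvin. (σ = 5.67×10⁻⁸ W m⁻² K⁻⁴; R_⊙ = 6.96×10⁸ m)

R_⋆ = 0.840 × 6.96×10⁸ = 5.85×10⁸ m.
L = 4πR_⋆²σT_⋆⁴ = 4π(5.85×10⁸)² × 5.67×10⁻⁸ × (4220)⁴ = 7.72×10²⁵ W.
S = L/(4πd²) = 7.28 W m⁻².
Energy balance: absorbed = emitted ⇒ πR²·S(1−A) = 4πR²·σT_eq⁴, so T_eq⁴ = S(1−A)/(4σ).
T_eq = [7.28 × 0.84 / (4 × 5.67×10⁻⁸)]^(1/4) = (2.70×10⁷)^(1/4) = 72.1 K.

T_eq ≈ 72.1 K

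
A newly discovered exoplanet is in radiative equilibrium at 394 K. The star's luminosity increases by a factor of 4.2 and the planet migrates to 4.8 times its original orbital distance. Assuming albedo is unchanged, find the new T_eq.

T_eq ≈ 257 K

T_eq ∝ L^(1/4) · d^(−1/2).
T′ = 394 × 4.2^(1/4) / 4.8^(1/2) = 257 K.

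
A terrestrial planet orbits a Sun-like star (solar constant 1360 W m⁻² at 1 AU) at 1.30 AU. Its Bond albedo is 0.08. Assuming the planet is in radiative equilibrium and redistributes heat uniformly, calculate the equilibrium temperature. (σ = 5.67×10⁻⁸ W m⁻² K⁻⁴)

T_eq ≈ 239 K

Flux at 1.30 AU: S = 1360/1.30² = 805 W m⁻².
Energy balance: absorbed = emitted ⇒ πR²·S(1−A) = 4πR²·σT_eq⁴, so T_eq⁴ = S(1−A)/(4σ).
T_eq = [805 × 0.92 / (4 × 5.67×10⁻⁸)]^(1/4) = (3.26×10⁹)^(1/4) = 239 K.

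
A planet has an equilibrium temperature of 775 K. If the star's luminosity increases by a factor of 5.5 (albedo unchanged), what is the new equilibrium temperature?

T_eq ≈ 1190 K

T_eq ∝ L^(1/4) · d^(−1/2).
T′ = 775 × 5.5^(1/4) = 1190 K.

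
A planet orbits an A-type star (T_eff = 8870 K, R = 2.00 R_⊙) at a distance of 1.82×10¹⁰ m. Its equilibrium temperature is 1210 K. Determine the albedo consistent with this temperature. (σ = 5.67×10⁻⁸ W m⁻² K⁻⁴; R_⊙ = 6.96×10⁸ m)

R_⋆ = 2.00 × 6.96×10⁸ = 1.39×10⁹ m.
L = 4πR_⋆²σT_⋆⁴ = 4π(1.39×10⁹)² × 5.67×10⁻⁸ × (8870)⁴ = 8.55×10²⁷ W.
S = L/(4πd²) = 2.05×10⁶ W m⁻².
From T_eq⁴ = S(1−A)/(4σ): 1−A = 4σT_eq⁴/S.
1−A = 4 × 5.67×10⁻⁸ × (1210)⁴ / 2.05×10⁶ = 0.237.

A ≈ 0.76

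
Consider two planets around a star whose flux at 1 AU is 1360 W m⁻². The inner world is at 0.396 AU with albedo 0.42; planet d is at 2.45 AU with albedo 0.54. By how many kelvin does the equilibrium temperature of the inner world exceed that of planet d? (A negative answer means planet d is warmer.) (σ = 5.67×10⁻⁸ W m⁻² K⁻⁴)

T_eq = [S₀(1−A)/(4σd²)]^(1/4), so T ∝ (1−A)^(1/4) / √d.
T₁ = [1360×0.58/(4×5.67×10⁻⁸×0.396²)]^(1/4) = 385.91 K.
T₂ = [1360×0.46/(4×5.67×10⁻⁸×2.45²)]^(1/4) = 146.41 K.

ΔT ≈ 239.5 K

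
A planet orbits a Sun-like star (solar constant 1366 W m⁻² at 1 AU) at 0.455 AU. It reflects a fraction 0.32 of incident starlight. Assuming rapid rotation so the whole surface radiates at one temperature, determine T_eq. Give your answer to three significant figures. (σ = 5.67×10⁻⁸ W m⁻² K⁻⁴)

Flux at 0.455 AU: S = 1366/0.455² = 6600 W m⁻².
Energy balance: absorbed = emitted ⇒ πR²·S(1−A) = 4πR²·σT_eq⁴, so T_eq⁴ = S(1−A)/(4σ).
T_eq = [6600 × 0.68 / (4 × 5.67×10⁻⁸)]^(1/4) = (1.98×10¹⁰)^(1/4) = 375 K.

T_eq ≈ 375 K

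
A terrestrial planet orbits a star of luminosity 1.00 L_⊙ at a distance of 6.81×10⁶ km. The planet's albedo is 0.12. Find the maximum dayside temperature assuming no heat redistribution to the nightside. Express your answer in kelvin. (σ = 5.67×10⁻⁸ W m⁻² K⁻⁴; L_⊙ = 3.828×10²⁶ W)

d = 6.81×10⁶ km = 6.81×10⁹ m.
L = 1.00 × 3.828×10²⁶ = 3.83×10²⁶ W.
Flux: S = L/(4πd²) = 3.83×10²⁶/(4π×(6.81×10⁹)²) = 6.57×10⁵ W m⁻².
With no redistribution each surface element balances locally: S(1−A) = σT⁴.
T = [6.57×10⁵ × 0.88 / 5.67×10⁻⁸]^(1/4) = (1.02×10¹³)^(1/4) = 1790 K.

T_ss ≈ 1790 K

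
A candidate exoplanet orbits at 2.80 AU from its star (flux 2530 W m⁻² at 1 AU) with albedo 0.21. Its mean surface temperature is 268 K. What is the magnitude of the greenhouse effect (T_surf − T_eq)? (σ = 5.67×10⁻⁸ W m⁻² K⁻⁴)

ΔT ≈ 84.9 K

S = 2530/2.80² = 322.7 W m⁻².
T_eq = [S(1−A)/(4σ)]^(1/4) = [322.7×0.79/(4×5.67×10⁻⁸)]^(1/4) = 183.1 K.
ΔT = T_surf − T_eq = 268 − 183.1.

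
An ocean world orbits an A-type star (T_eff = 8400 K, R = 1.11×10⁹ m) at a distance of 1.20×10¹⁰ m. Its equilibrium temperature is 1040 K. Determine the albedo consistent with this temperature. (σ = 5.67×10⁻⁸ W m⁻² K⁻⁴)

A ≈ 0.89

L = 4πR_⋆²σT_⋆⁴ = 4π(1.11×10⁹)² × 5.67×10⁻⁸ × (8400)⁴ = 4.37×10²⁷ W.
S = L/(4πd²) = 2.42×10⁶ W m⁻².
From T_eq⁴ = S(1−A)/(4σ): 1−A = 4σT_eq⁴/S.
1−A = 4 × 5.67×10⁻⁸ × (1040)⁴ / 2.42×10⁶ = 0.110.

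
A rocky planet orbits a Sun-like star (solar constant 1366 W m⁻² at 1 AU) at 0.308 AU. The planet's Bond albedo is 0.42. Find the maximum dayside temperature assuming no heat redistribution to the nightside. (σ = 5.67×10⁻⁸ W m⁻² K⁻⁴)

T_ss ≈ 620 K

Flux at 0.308 AU: S = 1366/0.308² = 1.44×10⁴ W m⁻².
With no redistribution each surface element balances locally: S(1−A) = σT⁴.
T = [1.44×10⁴ × 0.58 / 5.67×10⁻⁸]^(1/4) = (1.47×10¹¹)^(1/4) = 620 K.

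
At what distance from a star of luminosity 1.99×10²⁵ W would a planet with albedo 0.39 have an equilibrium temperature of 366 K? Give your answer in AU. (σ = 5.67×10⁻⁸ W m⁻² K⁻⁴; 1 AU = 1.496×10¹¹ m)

From T_eq⁴ = L(1−A)/(16πσd²): d = √[L(1−A)/(16πσT_eq⁴)].
d = √[1.99×10²⁵ × 0.61 / (16π × 5.67×10⁻⁸ × (366)⁴)] = 1.54×10¹⁰ m = 0.103 AU.

d ≈ 0.103 AU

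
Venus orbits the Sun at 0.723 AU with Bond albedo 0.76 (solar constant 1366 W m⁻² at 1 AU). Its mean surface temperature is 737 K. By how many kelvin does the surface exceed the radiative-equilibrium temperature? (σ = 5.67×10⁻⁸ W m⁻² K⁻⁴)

ΔT ≈ 507.7 K

S = 1366/0.723² = 2613 W m⁻².
T_eq = [S(1−A)/(4σ)]^(1/4) = [2613×0.24/(4×5.67×10⁻⁸)]^(1/4) = 229.3 K.
ΔT = T_surf − T_eq = 737 − 229.3.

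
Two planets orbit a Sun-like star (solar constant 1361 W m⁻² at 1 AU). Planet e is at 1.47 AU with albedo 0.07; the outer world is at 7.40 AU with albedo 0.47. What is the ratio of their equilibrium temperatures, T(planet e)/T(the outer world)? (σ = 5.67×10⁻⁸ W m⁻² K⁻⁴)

T_eq = [S₀(1−A)/(4σd²)]^(1/4), so T ∝ (1−A)^(1/4) / √d.
T₁ = [1361×0.93/(4×5.67×10⁻⁸×1.47²)]^(1/4) = 225.43 K.
T₂ = [1361×0.53/(4×5.67×10⁻⁸×7.40²)]^(1/4) = 87.30 K.

T₁/T₂ ≈ 2.582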